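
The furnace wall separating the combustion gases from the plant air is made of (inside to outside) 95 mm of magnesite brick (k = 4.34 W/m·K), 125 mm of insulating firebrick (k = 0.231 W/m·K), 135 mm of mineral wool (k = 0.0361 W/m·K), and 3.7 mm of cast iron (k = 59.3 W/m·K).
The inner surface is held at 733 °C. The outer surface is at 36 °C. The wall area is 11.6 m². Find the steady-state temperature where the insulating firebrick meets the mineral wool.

T ≈ 642 °C

Series thermal resistances:
R_magnesite brick = L/(kA) = 0.095/(4.34×11.6) = 0.001887 K/W
R_insulating firebrick = L/(kA) = 0.125/(0.231×11.6) = 0.04665 K/W
R_mineral wool = L/(kA) = 0.135/(0.0361×11.6) = 0.3224 K/W
R_cast iron = L/(kA) = 0.0037/(59.3×11.6) = 5.379×10^-6 K/W
R_total = 0.3709 K/W;  Q = ΔT/R_total = 697/0.3709 = 1879 W
T_interface = T_inner − Q·ΣR(inner→interface) = 733 − 1880×0.04854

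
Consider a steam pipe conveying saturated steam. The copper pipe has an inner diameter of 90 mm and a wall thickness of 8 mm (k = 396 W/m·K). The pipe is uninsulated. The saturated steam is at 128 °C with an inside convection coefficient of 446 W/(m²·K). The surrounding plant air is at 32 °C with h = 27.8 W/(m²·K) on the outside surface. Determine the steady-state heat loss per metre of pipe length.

q′ ≈ 827 W/m

Radial resistances (cylindrical: R_cond = ln(r_o/r_i)/(2πkL), R_conv = 1/(h·2πrL)):
R_inner film = 1/(h_i·2πr₁L) = 1/(446×2π×0.045×1) = 0.00793 K/W
R_copper pipe wall = ln(53/45)/(2π×396×1) = 6.576×10^-5 K/W
R_outer film = 1/(h_o·2πr_oL) = 1/(27.8×2π×0.053×1) = 0.108 K/W
R_total = 0.116 K/W
Q = ΔT/R_total = 96/0.116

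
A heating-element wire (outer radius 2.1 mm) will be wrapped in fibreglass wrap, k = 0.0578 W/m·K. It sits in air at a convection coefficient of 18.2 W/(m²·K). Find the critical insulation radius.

r_cr ≈ 3.18 mm

For a cylinder r_cr = k/h = 0.0578/18.2
r_cr = 3.18 mm; since the bare radius (2.1 mm) is below r_cr, adding a thin layer of insulation will *increase* heat loss.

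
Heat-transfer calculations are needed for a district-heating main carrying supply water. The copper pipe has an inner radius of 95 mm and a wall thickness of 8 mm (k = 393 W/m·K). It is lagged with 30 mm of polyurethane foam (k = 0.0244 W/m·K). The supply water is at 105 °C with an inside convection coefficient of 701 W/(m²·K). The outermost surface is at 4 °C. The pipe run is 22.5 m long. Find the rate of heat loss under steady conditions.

For a radial system each layer contributes R = ln(r_out/r_in)/(2πkL); films add R = 1/(hA).
R_inner film = 1/(h_i·2πr₁L) = 1/(701×2π×0.095×22.5) = 1.062×10^-4 K/W
R_copper pipe wall = ln(103/95)/(2π×393×22.5) = 1.455×10^-6 K/W
R_polyurethane foam = ln(133/103)/(2π×0.0244×22.5) = 0.0741 K/W
R_total = 0.07421 K/W
Q = ΔT/R_total = 101/0.07421

Q ≈ 1360 W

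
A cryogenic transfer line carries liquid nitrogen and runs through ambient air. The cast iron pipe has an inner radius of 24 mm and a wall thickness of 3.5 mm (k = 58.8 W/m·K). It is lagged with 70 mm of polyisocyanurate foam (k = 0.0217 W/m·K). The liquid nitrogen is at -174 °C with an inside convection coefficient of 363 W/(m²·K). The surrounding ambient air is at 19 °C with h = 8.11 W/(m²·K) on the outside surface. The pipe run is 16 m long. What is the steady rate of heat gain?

Q ≈ 325 W

For a radial system each layer contributes R = ln(r_out/r_in)/(2πkL); films add R = 1/(hA).
R_inner film = 1/(h_i·2πr₁L) = 1/(363×2π×0.024×16) = 0.001142 K/W
R_cast iron pipe wall = ln(27.5/24)/(2π×58.8×16) = 2.303×10^-5 K/W
R_polyisocyanurate foam = ln(97.5/27.5)/(2π×0.0217×16) = 0.5802 K/W
R_outer film = 1/(h_o·2πr_oL) = 1/(8.11×2π×0.0975×16) = 0.01258 K/W
R_total = 0.5939 K/W
Q = ΔT/R_total = 193/0.5939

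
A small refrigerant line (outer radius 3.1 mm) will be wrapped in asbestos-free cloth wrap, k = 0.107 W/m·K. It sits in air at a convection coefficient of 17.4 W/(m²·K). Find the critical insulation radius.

r_cr ≈ 6.15 mm

For a cylinder r_cr = k/h = 0.107/17.4
r_cr = 6.15 mm; since the bare radius (3.1 mm) is below r_cr, adding a thin layer of insulation will *increase* heat loss.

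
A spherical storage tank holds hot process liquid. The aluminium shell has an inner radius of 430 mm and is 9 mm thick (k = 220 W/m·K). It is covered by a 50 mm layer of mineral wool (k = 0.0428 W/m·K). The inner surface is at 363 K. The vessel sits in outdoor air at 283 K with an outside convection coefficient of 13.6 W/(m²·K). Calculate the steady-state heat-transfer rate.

Q ≈ 175 W

For a spherical shell R = (1/r₁ − 1/r₂)/(4πk); film R = 1/(h·4πr²). In series:
R_aluminium shell = (1/0.43 − 1/0.439)/(4π×220) = 1.725×10^-5 K/W
R_mineral wool = (1/0.439 − 1/0.489)/(4π×0.0428) = 0.4331 K/W
R_outer film = 1/(h·4πr_o²) = 1/(13.6×4π×0.489²) = 0.02447 K/W
R_total = 0.4575 K/W
Q = ΔT/R_total = 80/0.4575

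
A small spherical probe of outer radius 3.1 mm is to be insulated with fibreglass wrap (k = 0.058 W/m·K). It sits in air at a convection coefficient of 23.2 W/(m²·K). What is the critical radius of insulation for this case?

For a sphere r_cr = 2k/h = 2×0.058/23.2
r_cr = 5 mm; since the bare radius (3.1 mm) is below r_cr, adding a thin layer of insulation will *increase* heat loss.

r_cr ≈ 5 mm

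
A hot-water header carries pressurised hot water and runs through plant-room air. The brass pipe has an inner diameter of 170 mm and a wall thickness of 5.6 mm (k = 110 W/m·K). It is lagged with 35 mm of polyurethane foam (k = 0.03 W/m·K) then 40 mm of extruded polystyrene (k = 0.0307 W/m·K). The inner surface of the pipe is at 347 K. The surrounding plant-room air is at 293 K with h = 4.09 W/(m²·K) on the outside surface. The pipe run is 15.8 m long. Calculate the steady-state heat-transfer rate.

Per-layer cylindrical resistances, series-summed:
R_brass pipe wall = ln(90.6/85)/(2π×110×15.8) = 5.843×10^-6 K/W
R_polyurethane foam = ln(125.6/90.6)/(2π×0.03×15.8) = 0.1097 K/W
R_extruded polystyrene = ln(165.6/125.6)/(2π×0.0307×15.8) = 0.09071 K/W
R_outer film = 1/(h_o·2πr_oL) = 1/(4.09×2π×0.1656×15.8) = 0.01487 K/W
R_total = 0.2153 K/W
Q = ΔT/R_total = 54/0.2153

Q ≈ 251 W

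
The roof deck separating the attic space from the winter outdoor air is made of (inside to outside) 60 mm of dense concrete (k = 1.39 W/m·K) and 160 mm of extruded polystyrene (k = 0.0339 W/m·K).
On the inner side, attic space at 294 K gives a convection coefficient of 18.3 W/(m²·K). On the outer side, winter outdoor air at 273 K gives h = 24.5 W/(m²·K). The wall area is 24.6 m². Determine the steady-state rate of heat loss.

Series thermal resistances:
R_inner film = 1/(h_i·A) = 1/(18.3×24.6) = 0.002221 K/W
R_dense concrete = L/(kA) = 0.06/(1.39×24.6) = 0.001755 K/W
R_extruded polystyrene = L/(kA) = 0.16/(0.0339×24.6) = 0.1919 K/W
R_outer film = 1/(h_o·A) = 1/(24.5×24.6) = 0.001659 K/W
R_total = 0.1975 K/W
Q = ΔT / R_total = 21 / 0.1975

Q ≈ 106 W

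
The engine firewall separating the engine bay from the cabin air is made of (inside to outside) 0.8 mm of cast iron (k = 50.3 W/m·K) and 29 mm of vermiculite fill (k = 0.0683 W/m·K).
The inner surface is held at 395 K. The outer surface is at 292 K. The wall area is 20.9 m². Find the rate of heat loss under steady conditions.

Q ≈ 5070 W

Treating each layer as a thermal resistance in series:
R_cast iron = L/(kA) = 0.0008/(50.3×20.9) = 7.61×10^-7 K/W
R_vermiculite fill = L/(kA) = 0.029/(0.0683×20.9) = 0.02032 K/W
R_total = 0.02032 K/W
Q = ΔT / R_total = 103 / 0.02032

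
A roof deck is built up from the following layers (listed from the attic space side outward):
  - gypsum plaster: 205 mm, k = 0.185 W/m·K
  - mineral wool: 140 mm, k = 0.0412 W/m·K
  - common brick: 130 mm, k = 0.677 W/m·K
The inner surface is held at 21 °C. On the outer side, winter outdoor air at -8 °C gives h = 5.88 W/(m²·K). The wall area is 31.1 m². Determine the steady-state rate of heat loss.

Thermal resistances in series:
R_gypsum plaster = L/(kA) = 0.205/(0.185×31.1) = 0.03563 K/W
R_mineral wool = L/(kA) = 0.14/(0.0412×31.1) = 0.1093 K/W
R_common brick = L/(kA) = 0.13/(0.677×31.1) = 0.006174 K/W
R_outer film = 1/(h_o·A) = 1/(5.88×31.1) = 0.005468 K/W
R_total = 0.1565 K/W
Q = ΔT / R_total = 29 / 0.1565

Q ≈ 185 W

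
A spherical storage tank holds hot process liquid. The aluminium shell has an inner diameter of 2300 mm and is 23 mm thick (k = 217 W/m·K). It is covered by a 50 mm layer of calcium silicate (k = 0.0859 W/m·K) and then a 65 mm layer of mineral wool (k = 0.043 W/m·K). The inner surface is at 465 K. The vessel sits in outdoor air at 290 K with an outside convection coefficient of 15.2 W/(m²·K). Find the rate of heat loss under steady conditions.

Q ≈ 1570 W

For a spherical shell R = (1/r₁ − 1/r₂)/(4πk); film R = 1/(h·4πr²). In series:
R_aluminium shell = (1/1.15 − 1/1.173)/(4π×217) = 6.253×10^-6 K/W
R_calcium silicate = (1/1.173 − 1/1.223)/(4π×0.0859) = 0.03229 K/W
R_mineral wool = (1/1.223 − 1/1.288)/(4π×0.043) = 0.07636 K/W
R_outer film = 1/(h·4πr_o²) = 1/(15.2×4π×1.288²) = 0.003156 K/W
R_total = 0.1118 K/W
Q = ΔT/R_total = 175/0.1118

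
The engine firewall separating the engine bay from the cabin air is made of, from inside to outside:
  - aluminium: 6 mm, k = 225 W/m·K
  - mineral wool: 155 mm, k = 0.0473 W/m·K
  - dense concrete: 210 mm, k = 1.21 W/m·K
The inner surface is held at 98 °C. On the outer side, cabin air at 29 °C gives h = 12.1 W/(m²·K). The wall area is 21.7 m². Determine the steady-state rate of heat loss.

Q ≈ 424 W

Thermal resistances in series:
R_aluminium = L/(kA) = 0.006/(225×21.7) = 1.229×10^-6 K/W
R_mineral wool = L/(kA) = 0.155/(0.0473×21.7) = 0.151 K/W
R_dense concrete = L/(kA) = 0.21/(1.21×21.7) = 0.007998 K/W
R_outer film = 1/(h_o·A) = 1/(12.1×21.7) = 0.003809 K/W
R_total = 0.1628 K/W
Q = ΔT / R_total = 69 / 0.1628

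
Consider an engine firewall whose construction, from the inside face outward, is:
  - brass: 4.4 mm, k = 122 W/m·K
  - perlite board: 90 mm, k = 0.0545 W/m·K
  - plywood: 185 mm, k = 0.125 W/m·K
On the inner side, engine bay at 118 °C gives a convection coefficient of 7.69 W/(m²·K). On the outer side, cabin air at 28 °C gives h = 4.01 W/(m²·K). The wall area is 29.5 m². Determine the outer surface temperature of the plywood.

Using the resistance-network approach (series):
R_inner film = 1/(h_i·A) = 1/(7.69×29.5) = 0.004408 K/W
R_brass = L/(kA) = 0.0044/(122×29.5) = 1.223×10^-6 K/W
R_perlite board = L/(kA) = 0.09/(0.0545×29.5) = 0.05598 K/W
R_plywood = L/(kA) = 0.185/(0.125×29.5) = 0.05017 K/W
R_outer film = 1/(h_o·A) = 1/(4.01×29.5) = 0.008453 K/W
R_total = 0.119 K/W;  Q = ΔT/R_total = 90/0.119 = 756.2 W
T_interface = T_inner − Q·ΣR(inner→interface) = 118 − 756×0.1106

T ≈ 34.4 °C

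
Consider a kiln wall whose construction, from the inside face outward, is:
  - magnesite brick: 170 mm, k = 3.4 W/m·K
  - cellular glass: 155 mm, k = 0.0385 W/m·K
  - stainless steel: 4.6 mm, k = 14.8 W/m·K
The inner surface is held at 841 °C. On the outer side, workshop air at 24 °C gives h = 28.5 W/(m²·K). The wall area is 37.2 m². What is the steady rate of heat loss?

Q ≈ 7390 W

Using the resistance-network approach (series):
R_magnesite brick = L/(kA) = 0.17/(3.4×37.2) = 0.001344 K/W
R_cellular glass = L/(kA) = 0.155/(0.0385×37.2) = 0.1082 K/W
R_stainless steel = L/(kA) = 0.0046/(14.8×37.2) = 8.355×10^-6 K/W
R_outer film = 1/(h_o·A) = 1/(28.5×37.2) = 9.432×10^-4 K/W
R_total = 0.1105 K/W
Q = ΔT / R_total = 817 / 0.1105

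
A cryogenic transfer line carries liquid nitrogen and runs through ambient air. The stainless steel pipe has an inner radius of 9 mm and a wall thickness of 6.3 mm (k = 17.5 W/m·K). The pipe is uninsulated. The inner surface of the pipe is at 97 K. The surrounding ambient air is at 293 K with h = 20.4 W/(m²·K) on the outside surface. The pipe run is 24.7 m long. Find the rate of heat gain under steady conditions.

Radial resistances (cylindrical: R_cond = ln(r_o/r_i)/(2πkL), R_conv = 1/(h·2πrL)):
R_stainless steel pipe wall = ln(15.3/9)/(2π×17.5×24.7) = 1.954×10^-4 K/W
R_outer film = 1/(h_o·2πr_oL) = 1/(20.4×2π×0.0153×24.7) = 0.02064 K/W
R_total = 0.02084 K/W
Q = ΔT/R_total = 196/0.02084

Q ≈ 9410 W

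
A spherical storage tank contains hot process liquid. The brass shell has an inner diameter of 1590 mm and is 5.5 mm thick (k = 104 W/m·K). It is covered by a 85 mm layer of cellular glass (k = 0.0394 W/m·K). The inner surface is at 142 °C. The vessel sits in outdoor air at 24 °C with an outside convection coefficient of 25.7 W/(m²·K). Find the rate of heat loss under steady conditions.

Q ≈ 479 W

Spherical conduction: R = (1/r_in − 1/r_out)/(4πk) per layer; series-sum.
R_brass shell = (1/0.795 − 1/0.8005)/(4π×104) = 6.613×10^-6 K/W
R_cellular glass = (1/0.8005 − 1/0.8855)/(4π×0.0394) = 0.2422 K/W
R_outer film = 1/(h·4πr_o²) = 1/(25.7×4π×0.8855²) = 0.003949 K/W
R_total = 0.2461 K/W
Q = ΔT/R_total = 118/0.2461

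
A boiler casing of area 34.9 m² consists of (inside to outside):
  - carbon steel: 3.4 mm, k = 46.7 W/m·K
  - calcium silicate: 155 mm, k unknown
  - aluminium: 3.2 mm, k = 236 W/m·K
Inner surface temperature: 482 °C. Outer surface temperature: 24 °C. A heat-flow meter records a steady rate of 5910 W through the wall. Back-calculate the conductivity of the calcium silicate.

Series thermal resistances:
R_carbon steel = L/(kA) = 0.0034/(46.7×34.9) = 2.086×10^-6 K/W
R_aluminium = L/(kA) = 0.0032/(236×34.9) = 3.885×10^-7 K/W
Sum of known resistances R_other = 2.475×10^-6 K/W
Total R = ΔT/Q = 458/5910 = 0.0775 K/W
R_calcium silicate = R_total − R_other = 0.07749 K/W
k = L/(R·A) = 0.155/(0.07749×34.9)

k ≈ 0.0573 W/(m·K)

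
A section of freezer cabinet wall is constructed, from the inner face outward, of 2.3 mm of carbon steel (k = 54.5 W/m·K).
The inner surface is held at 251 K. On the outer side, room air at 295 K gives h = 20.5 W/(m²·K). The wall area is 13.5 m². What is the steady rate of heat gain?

Using the resistance-network approach (series):
R_carbon steel = L/(kA) = 0.0023/(54.5×13.5) = 3.126×10^-6 K/W
R_outer film = 1/(h_o·A) = 1/(20.5×13.5) = 0.003613 K/W
R_total = 0.003616 K/W
Q = ΔT / R_total = 44 / 0.003616

Q ≈ 12200 W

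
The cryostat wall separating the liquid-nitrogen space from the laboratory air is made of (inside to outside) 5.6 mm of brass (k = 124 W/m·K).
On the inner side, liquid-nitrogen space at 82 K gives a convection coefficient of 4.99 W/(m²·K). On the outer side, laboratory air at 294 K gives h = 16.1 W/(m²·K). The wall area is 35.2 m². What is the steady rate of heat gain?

Model the wall as resistances in series:
R_inner film = 1/(h_i·A) = 1/(4.99×35.2) = 0.005693 K/W
R_brass = L/(kA) = 0.0056/(124×35.2) = 1.283×10^-6 K/W
R_outer film = 1/(h_o·A) = 1/(16.1×35.2) = 0.001765 K/W
R_total = 0.007459 K/W
Q = ΔT / R_total = 212 / 0.007459

Q ≈ 28400 W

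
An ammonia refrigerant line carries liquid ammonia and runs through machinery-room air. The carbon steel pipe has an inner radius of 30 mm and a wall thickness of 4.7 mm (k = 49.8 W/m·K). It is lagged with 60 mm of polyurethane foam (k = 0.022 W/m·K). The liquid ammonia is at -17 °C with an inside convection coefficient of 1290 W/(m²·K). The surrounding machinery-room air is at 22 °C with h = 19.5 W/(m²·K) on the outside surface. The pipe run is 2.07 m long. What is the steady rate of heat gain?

Q ≈ 11 W

Radial resistances (cylindrical: R_cond = ln(r_o/r_i)/(2πkL), R_conv = 1/(h·2πrL)):
R_inner film = 1/(h_i·2πr₁L) = 1/(1290×2π×0.03×2.07) = 0.001987 K/W
R_carbon steel pipe wall = ln(34.7/30)/(2π×49.8×2.07) = 2.247×10^-4 K/W
R_polyurethane foam = ln(94.7/34.7)/(2π×0.022×2.07) = 3.509 K/W
R_outer film = 1/(h_o·2πr_oL) = 1/(19.5×2π×0.0947×2.07) = 0.04164 K/W
R_total = 3.553 K/W
Q = ΔT/R_total = 39/3.553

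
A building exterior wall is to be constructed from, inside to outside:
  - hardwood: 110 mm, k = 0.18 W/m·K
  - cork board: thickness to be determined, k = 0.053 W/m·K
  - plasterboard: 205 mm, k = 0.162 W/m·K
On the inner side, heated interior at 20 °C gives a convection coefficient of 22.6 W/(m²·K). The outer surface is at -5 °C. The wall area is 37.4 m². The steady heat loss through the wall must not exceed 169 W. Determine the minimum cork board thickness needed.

L ≈ 191 mm

Series thermal resistances:
R_inner film = 1/(h_i·A) = 1/(22.6×37.4) = 0.001183 K/W
R_hardwood = L/(kA) = 0.11/(0.18×37.4) = 0.01634 K/W
R_plasterboard = L/(kA) = 0.205/(0.162×37.4) = 0.03384 K/W
Sum of the known resistances R_other = 0.05136 K/W
Required total resistance R_tot = ΔT/Q_allow = 25/169 = 0.1479 K/W
R_cork board = R_tot − R_other = 0.09657 K/W
L = R·k·A = 0.09657×0.053×37.4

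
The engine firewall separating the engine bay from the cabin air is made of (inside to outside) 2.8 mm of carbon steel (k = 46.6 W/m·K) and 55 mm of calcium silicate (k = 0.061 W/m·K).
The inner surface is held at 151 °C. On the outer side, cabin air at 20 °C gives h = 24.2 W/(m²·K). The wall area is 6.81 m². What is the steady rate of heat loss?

Model the wall as resistances in series:
R_carbon steel = L/(kA) = 0.0028/(46.6×6.81) = 8.823×10^-6 K/W
R_calcium silicate = L/(kA) = 0.055/(0.061×6.81) = 0.1324 K/W
R_outer film = 1/(h_o·A) = 1/(24.2×6.81) = 0.006068 K/W
R_total = 0.1385 K/W
Q = ΔT / R_total = 131 / 0.1385

Q ≈ 946 W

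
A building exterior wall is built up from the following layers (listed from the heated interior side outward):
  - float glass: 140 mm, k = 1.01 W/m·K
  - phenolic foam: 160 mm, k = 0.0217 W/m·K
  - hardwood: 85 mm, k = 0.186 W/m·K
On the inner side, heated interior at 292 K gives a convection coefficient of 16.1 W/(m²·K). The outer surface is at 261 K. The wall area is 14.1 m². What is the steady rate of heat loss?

Q ≈ 54.4 W

Thermal resistances in series:
R_inner film = 1/(h_i·A) = 1/(16.1×14.1) = 0.004405 K/W
R_float glass = L/(kA) = 0.14/(1.01×14.1) = 0.009831 K/W
R_phenolic foam = L/(kA) = 0.16/(0.0217×14.1) = 0.5229 K/W
R_hardwood = L/(kA) = 0.085/(0.186×14.1) = 0.03241 K/W
R_total = 0.5696 K/W
Q = ΔT / R_total = 31 / 0.5696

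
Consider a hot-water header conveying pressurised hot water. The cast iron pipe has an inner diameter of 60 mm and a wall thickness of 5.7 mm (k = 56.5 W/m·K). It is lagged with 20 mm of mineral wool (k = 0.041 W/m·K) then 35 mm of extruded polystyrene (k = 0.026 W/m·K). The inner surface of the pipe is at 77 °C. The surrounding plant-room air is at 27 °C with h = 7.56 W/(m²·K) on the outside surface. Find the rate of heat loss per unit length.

q′ ≈ 10.1 W/m

Cylindrical conduction, so R = ln(r₂/r₁)/(2πkL) per layer, in series:
R_cast iron pipe wall = ln(35.7/30)/(2π×56.5×1) = 4.9×10^-4 K/W
R_mineral wool = ln(55.7/35.7)/(2π×0.041×1) = 1.727 K/W
R_extruded polystyrene = ln(90.7/55.7)/(2π×0.026×1) = 2.985 K/W
R_outer film = 1/(h_o·2πr_oL) = 1/(7.56×2π×0.0907×1) = 0.2321 K/W
R_total = 4.944 K/W
Q = ΔT/R_total = 50/4.944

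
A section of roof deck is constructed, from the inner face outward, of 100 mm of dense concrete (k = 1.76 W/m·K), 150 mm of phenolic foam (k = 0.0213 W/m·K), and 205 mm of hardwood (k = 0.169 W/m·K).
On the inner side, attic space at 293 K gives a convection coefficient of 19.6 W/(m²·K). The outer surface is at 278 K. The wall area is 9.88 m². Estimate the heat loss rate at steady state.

Treating each layer as a thermal resistance in series:
R_inner film = 1/(h_i·A) = 1/(19.6×9.88) = 0.005164 K/W
R_dense concrete = L/(kA) = 0.1/(1.76×9.88) = 0.005751 K/W
R_phenolic foam = L/(kA) = 0.15/(0.0213×9.88) = 0.7128 K/W
R_hardwood = L/(kA) = 0.205/(0.169×9.88) = 0.1228 K/W
R_total = 0.8465 K/W
Q = ΔT / R_total = 15 / 0.8465

Q ≈ 17.7 W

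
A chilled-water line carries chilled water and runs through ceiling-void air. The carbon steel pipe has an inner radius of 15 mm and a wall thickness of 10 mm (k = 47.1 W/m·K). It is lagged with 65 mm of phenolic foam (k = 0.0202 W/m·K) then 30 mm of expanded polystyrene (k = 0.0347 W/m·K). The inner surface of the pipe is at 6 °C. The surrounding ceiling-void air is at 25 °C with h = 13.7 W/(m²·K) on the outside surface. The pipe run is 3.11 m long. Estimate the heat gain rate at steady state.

For a radial system each layer contributes R = ln(r_out/r_in)/(2πkL); films add R = 1/(hA).
R_carbon steel pipe wall = ln(25/15)/(2π×47.1×3.11) = 5.55×10^-4 K/W
R_phenolic foam = ln(90/25)/(2π×0.0202×3.11) = 3.245 K/W
R_expanded polystyrene = ln(120/90)/(2π×0.0347×3.11) = 0.4243 K/W
R_outer film = 1/(h_o·2πr_oL) = 1/(13.7×2π×0.12×3.11) = 0.03113 K/W
R_total = 3.701 K/W
Q = ΔT/R_total = 19/3.701

Q ≈ 5.13 W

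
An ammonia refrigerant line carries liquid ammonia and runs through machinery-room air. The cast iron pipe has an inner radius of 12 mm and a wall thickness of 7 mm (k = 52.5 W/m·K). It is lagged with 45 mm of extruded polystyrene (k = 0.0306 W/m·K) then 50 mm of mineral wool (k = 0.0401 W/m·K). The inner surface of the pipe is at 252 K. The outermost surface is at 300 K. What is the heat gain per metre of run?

Cylindrical conduction, so R = ln(r₂/r₁)/(2πkL) per layer, in series:
R_cast iron pipe wall = ln(19/12)/(2π×52.5×1) = 0.001393 K/W
R_extruded polystyrene = ln(64/19)/(2π×0.0306×1) = 6.316 K/W
R_mineral wool = ln(114/64)/(2π×0.0401×1) = 2.291 K/W
R_total = 8.609 K/W
Q = ΔT/R_total = 48/8.609

q′ ≈ 5.58 W/m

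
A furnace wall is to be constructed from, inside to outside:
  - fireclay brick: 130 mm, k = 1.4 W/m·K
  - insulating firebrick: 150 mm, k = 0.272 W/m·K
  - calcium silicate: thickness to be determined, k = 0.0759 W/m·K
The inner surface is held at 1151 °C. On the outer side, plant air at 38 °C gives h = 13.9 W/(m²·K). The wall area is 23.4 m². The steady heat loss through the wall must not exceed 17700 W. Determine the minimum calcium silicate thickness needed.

L ≈ 57.3 mm

Thermal resistances in series:
R_fireclay brick = L/(kA) = 0.13/(1.4×23.4) = 0.003968 K/W
R_insulating firebrick = L/(kA) = 0.15/(0.272×23.4) = 0.02357 K/W
R_outer film = 1/(h_o·A) = 1/(13.9×23.4) = 0.003074 K/W
Sum of the known resistances R_other = 0.03061 K/W
Required total resistance R_tot = ΔT/Q_allow = 1113/17700 = 0.06288 K/W
R_calcium silicate = R_tot − R_other = 0.03227 K/W
L = R·k·A = 0.03227×0.0759×23.4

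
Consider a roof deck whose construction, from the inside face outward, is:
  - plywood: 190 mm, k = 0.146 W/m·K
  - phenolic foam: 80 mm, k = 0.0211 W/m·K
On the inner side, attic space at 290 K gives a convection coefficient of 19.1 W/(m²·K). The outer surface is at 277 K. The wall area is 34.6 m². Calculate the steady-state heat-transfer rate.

Series thermal resistances:
R_inner film = 1/(h_i·A) = 1/(19.1×34.6) = 0.001513 K/W
R_plywood = L/(kA) = 0.19/(0.146×34.6) = 0.03761 K/W
R_phenolic foam = L/(kA) = 0.08/(0.0211×34.6) = 0.1096 K/W
R_total = 0.1487 K/W
Q = ΔT / R_total = 13 / 0.1487

Q ≈ 87.4 W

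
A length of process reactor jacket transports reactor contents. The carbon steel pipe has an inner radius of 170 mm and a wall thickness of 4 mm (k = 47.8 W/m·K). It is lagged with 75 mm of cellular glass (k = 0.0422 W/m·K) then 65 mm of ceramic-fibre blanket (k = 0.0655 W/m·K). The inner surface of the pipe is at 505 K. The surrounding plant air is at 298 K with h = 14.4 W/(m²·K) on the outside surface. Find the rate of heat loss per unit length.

q′ ≈ 106 W/m

For a radial system each layer contributes R = ln(r_out/r_in)/(2πkL); films add R = 1/(hA).
R_carbon steel pipe wall = ln(174/170)/(2π×47.8×1) = 7.744×10^-5 K/W
R_cellular glass = ln(249/174)/(2π×0.0422×1) = 1.352 K/W
R_ceramic-fibre blanket = ln(314/249)/(2π×0.0655×1) = 0.5636 K/W
R_outer film = 1/(h_o·2πr_oL) = 1/(14.4×2π×0.314×1) = 0.0352 K/W
R_total = 1.951 K/W
Q = ΔT/R_total = 207/1.951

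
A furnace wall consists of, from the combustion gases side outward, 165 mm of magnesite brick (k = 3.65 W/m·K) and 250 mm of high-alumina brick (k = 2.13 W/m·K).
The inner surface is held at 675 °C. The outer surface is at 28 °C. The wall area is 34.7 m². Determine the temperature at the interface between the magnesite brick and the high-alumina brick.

Thermal resistances in series:
R_magnesite brick = L/(kA) = 0.165/(3.65×34.7) = 0.001303 K/W
R_high-alumina brick = L/(kA) = 0.25/(2.13×34.7) = 0.003382 K/W
R_total = 0.004685 K/W;  Q = ΔT/R_total = 647/0.004685 = 138100 W
T_interface = T_inner − Q·ΣR(inner→interface) = 675 − 138000×0.001303

T ≈ 495 °C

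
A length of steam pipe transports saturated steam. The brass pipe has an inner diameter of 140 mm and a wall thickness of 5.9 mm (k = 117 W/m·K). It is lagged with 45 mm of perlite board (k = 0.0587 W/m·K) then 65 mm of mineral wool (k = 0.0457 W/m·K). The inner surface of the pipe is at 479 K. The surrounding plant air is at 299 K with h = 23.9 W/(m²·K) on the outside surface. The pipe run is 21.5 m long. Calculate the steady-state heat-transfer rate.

Per-layer cylindrical resistances, series-summed:
R_brass pipe wall = ln(75.9/70)/(2π×117×21.5) = 5.12×10^-6 K/W
R_perlite board = ln(120.9/75.9)/(2π×0.0587×21.5) = 0.05871 K/W
R_mineral wool = ln(185.9/120.9)/(2π×0.0457×21.5) = 0.06969 K/W
R_outer film = 1/(h_o·2πr_oL) = 1/(23.9×2π×0.1859×21.5) = 0.001666 K/W
R_total = 0.1301 K/W
Q = ΔT/R_total = 180/0.1301

Q ≈ 1380 W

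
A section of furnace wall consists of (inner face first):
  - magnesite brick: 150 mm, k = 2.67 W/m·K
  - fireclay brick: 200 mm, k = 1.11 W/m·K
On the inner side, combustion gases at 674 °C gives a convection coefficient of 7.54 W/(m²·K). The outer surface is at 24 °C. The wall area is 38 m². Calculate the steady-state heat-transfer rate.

Model the wall as resistances in series:
R_inner film = 1/(h_i·A) = 1/(7.54×38) = 0.00349 K/W
R_magnesite brick = L/(kA) = 0.15/(2.67×38) = 0.001478 K/W
R_fireclay brick = L/(kA) = 0.2/(1.11×38) = 0.004742 K/W
R_total = 0.00971 K/W
Q = ΔT / R_total = 650 / 0.00971

Q ≈ 66900 W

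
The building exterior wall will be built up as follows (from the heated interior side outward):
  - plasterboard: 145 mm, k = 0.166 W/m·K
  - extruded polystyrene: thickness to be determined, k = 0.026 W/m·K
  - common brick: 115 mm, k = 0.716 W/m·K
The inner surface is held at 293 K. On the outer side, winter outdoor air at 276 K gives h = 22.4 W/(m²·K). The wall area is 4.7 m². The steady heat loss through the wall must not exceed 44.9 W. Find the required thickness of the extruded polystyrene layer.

L ≈ 18.2 mm

Treating each layer as a thermal resistance in series:
R_plasterboard = L/(kA) = 0.145/(0.166×4.7) = 0.1858 K/W
R_common brick = L/(kA) = 0.115/(0.716×4.7) = 0.03417 K/W
R_outer film = 1/(h_o·A) = 1/(22.4×4.7) = 0.009498 K/W
Sum of the known resistances R_other = 0.2295 K/W
Required total resistance R_tot = ΔT/Q_allow = 17/44.9 = 0.3786 K/W
R_extruded polystyrene = R_tot − R_other = 0.1491 K/W
L = R·k·A = 0.1491×0.026×4.7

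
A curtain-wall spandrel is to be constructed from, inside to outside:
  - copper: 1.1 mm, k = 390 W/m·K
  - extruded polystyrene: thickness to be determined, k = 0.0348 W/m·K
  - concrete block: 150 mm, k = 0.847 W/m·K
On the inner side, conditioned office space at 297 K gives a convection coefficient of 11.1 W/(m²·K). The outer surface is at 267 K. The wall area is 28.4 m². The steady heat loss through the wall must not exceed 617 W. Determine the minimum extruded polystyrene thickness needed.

Series thermal resistances:
R_inner film = 1/(h_i·A) = 1/(11.1×28.4) = 0.003172 K/W
R_copper = L/(kA) = 0.0011/(390×28.4) = 9.931×10^-8 K/W
R_concrete block = L/(kA) = 0.15/(0.847×28.4) = 0.006236 K/W
Sum of the known resistances R_other = 0.009408 K/W
Required total resistance R_tot = ΔT/Q_allow = 30/617 = 0.04862 K/W
R_extruded polystyrene = R_tot − R_other = 0.03921 K/W
L = R·k·A = 0.03921×0.0348×28.4

L ≈ 38.8 mm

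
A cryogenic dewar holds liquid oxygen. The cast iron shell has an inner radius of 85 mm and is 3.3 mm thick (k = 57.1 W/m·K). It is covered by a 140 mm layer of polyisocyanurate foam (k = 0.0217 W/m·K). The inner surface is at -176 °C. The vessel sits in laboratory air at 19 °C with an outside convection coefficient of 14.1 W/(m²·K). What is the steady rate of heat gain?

For a spherical shell R = (1/r₁ − 1/r₂)/(4πk); film R = 1/(h·4πr²). In series:
R_cast iron shell = (1/0.085 − 1/0.0883)/(4π×57.1) = 6.128×10^-4 K/W
R_polyisocyanurate foam = (1/0.0883 − 1/0.2283)/(4π×0.0217) = 25.47 K/W
R_outer film = 1/(h·4πr_o²) = 1/(14.1×4π×0.2283²) = 0.1083 K/W
R_total = 25.58 K/W
Q = ΔT/R_total = 195/25.58

Q ≈ 7.62 W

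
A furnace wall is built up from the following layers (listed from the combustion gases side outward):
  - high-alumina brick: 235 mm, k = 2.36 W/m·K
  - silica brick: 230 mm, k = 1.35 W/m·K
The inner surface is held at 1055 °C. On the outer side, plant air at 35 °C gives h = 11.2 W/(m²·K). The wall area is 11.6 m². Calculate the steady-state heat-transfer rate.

Q ≈ 32900 W

Thermal resistances in series:
R_high-alumina brick = L/(kA) = 0.235/(2.36×11.6) = 0.008584 K/W
R_silica brick = L/(kA) = 0.23/(1.35×11.6) = 0.01469 K/W
R_outer film = 1/(h_o·A) = 1/(11.2×11.6) = 0.007697 K/W
R_total = 0.03097 K/W
Q = ΔT / R_total = 1020 / 0.03097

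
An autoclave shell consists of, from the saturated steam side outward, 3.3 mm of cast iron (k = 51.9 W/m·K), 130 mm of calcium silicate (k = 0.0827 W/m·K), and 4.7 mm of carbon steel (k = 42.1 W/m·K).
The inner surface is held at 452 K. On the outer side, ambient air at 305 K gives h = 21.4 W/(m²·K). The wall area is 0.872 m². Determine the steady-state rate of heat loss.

Using the resistance-network approach (series):
R_cast iron = L/(kA) = 0.0033/(51.9×0.872) = 7.292×10^-5 K/W
R_calcium silicate = L/(kA) = 0.13/(0.0827×0.872) = 1.803 K/W
R_carbon steel = L/(kA) = 0.0047/(42.1×0.872) = 1.28×10^-4 K/W
R_outer film = 1/(h_o·A) = 1/(21.4×0.872) = 0.05359 K/W
R_total = 1.856 K/W
Q = ΔT / R_total = 147 / 1.856

Q ≈ 79.2 W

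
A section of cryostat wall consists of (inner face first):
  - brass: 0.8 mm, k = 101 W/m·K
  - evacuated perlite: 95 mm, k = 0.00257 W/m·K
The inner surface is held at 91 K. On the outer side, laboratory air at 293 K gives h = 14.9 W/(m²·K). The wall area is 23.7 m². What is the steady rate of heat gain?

Thermal resistances in series:
R_brass = L/(kA) = 0.0008/(101×23.7) = 3.342×10^-7 K/W
R_evacuated perlite = L/(kA) = 0.095/(0.00257×23.7) = 1.56 K/W
R_outer film = 1/(h_o·A) = 1/(14.9×23.7) = 0.002832 K/W
R_total = 1.563 K/W
Q = ΔT / R_total = 202 / 1.563

Q ≈ 129 W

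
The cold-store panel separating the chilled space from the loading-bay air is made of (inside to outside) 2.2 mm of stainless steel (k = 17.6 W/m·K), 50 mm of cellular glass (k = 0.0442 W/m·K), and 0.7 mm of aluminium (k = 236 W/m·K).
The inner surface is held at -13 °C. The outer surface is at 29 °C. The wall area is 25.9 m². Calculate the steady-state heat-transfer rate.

Using the resistance-network approach (series):
R_stainless steel = L/(kA) = 0.0022/(17.6×25.9) = 4.826×10^-6 K/W
R_cellular glass = L/(kA) = 0.05/(0.0442×25.9) = 0.04368 K/W
R_aluminium = L/(kA) = 0.0007/(236×25.9) = 1.145×10^-7 K/W
R_total = 0.04368 K/W
Q = ΔT / R_total = 42 / 0.04368

Q ≈ 962 W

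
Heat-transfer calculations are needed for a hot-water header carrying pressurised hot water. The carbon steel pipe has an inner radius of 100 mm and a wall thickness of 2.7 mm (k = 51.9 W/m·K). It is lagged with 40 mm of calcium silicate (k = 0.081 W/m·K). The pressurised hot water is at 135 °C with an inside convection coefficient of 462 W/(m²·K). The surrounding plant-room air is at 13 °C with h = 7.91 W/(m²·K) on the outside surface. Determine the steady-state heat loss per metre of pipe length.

Cylindrical conduction, so R = ln(r₂/r₁)/(2πkL) per layer, in series:
R_inner film = 1/(h_i·2πr₁L) = 1/(462×2π×0.1×1) = 0.003445 K/W
R_carbon steel pipe wall = ln(102.7/100)/(2π×51.9×1) = 8.17×10^-5 K/W
R_calcium silicate = ln(142.7/102.7)/(2π×0.081×1) = 0.6463 K/W
R_outer film = 1/(h_o·2πr_oL) = 1/(7.91×2π×0.1427×1) = 0.141 K/W
R_total = 0.7908 K/W
Q = ΔT/R_total = 122/0.7908

q′ ≈ 154 W/m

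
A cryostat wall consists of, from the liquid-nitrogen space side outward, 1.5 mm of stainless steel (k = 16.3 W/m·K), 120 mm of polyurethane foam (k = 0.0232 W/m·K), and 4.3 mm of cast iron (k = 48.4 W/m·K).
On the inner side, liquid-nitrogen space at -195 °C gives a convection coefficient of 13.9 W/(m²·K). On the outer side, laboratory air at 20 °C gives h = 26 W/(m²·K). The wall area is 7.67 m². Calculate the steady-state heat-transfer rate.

Treating each layer as a thermal resistance in series:
R_inner film = 1/(h_i·A) = 1/(13.9×7.67) = 0.00938 K/W
R_stainless steel = L/(kA) = 0.0015/(16.3×7.67) = 1.2×10^-5 K/W
R_polyurethane foam = L/(kA) = 0.12/(0.0232×7.67) = 0.6744 K/W
R_cast iron = L/(kA) = 0.0043/(48.4×7.67) = 1.158×10^-5 K/W
R_outer film = 1/(h_o·A) = 1/(26×7.67) = 0.005015 K/W
R_total = 0.6888 K/W
Q = ΔT / R_total = 215 / 0.6888

Q ≈ 312 W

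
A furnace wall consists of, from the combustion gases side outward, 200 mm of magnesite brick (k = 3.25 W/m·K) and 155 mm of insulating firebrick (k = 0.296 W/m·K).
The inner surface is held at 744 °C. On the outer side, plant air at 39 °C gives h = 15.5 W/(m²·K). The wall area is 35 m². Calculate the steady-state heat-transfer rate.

Model the wall as resistances in series:
R_magnesite brick = L/(kA) = 0.2/(3.25×35) = 0.001758 K/W
R_insulating firebrick = L/(kA) = 0.155/(0.296×35) = 0.01496 K/W
R_outer film = 1/(h_o·A) = 1/(15.5×35) = 0.001843 K/W
R_total = 0.01856 K/W
Q = ΔT / R_total = 705 / 0.01856

Q ≈ 38000 W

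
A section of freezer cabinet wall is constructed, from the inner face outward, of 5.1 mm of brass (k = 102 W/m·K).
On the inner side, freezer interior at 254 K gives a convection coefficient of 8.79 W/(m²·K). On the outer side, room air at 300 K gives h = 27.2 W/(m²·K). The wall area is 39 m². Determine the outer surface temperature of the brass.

T ≈ 289 K

Series thermal resistances:
R_inner film = 1/(h_i·A) = 1/(8.79×39) = 0.002917 K/W
R_brass = L/(kA) = 0.0051/(102×39) = 1.282×10^-6 K/W
R_outer film = 1/(h_o·A) = 1/(27.2×39) = 9.427×10^-4 K/W
R_total = 0.003861 K/W;  Q = ΔT/R_total = 46/0.003861 = 11910 W
T_interface = T_inner + Q·ΣR(inner→interface) = 254 + 11900×0.002918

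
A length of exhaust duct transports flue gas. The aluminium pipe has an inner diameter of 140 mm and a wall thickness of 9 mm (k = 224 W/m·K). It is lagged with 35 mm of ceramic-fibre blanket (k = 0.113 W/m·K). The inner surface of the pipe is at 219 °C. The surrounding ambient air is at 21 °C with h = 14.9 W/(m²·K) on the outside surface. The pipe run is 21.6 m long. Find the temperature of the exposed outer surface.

Radial resistances (cylindrical: R_cond = ln(r_o/r_i)/(2πkL), R_conv = 1/(h·2πrL)):
R_aluminium pipe wall = ln(79/70)/(2π×224×21.6) = 3.979×10^-6 K/W
R_ceramic-fibre blanket = ln(114/79)/(2π×0.113×21.6) = 0.02391 K/W
R_outer film = 1/(h_o·2πr_oL) = 1/(14.9×2π×0.114×21.6) = 0.004338 K/W
R_total = 0.02826 K/W
Q = ΔT/R_total = 198/0.02826
Q = 7010 W
T_interface = T_inner − Q·ΣR(inner→interface) = 219 − 7010×0.02392

T ≈ 51.4 °C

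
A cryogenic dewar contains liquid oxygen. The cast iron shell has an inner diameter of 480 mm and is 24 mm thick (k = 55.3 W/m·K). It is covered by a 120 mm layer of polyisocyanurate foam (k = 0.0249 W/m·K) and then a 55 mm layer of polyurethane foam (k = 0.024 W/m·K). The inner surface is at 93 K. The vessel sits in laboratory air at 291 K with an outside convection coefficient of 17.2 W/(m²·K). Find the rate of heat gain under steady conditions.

Radial (spherical) resistances in series:
R_cast iron shell = (1/0.24 − 1/0.264)/(4π×55.3) = 5.451×10^-4 K/W
R_polyisocyanurate foam = (1/0.264 − 1/0.384)/(4π×0.0249) = 3.783 K/W
R_polyurethane foam = (1/0.384 − 1/0.439)/(4π×0.024) = 1.082 K/W
R_outer film = 1/(h·4πr_o²) = 1/(17.2×4π×0.439²) = 0.02401 K/W
R_total = 4.889 K/W
Q = ΔT/R_total = 198/4.889

Q ≈ 40.5 W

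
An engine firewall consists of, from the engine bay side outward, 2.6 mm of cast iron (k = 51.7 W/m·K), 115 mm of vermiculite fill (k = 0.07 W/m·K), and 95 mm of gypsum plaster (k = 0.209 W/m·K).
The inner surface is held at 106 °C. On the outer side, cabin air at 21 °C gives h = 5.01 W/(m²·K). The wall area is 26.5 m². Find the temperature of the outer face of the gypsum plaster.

T ≈ 28.4 °C

Thermal resistances in series:
R_cast iron = L/(kA) = 0.0026/(51.7×26.5) = 1.898×10^-6 K/W
R_vermiculite fill = L/(kA) = 0.115/(0.07×26.5) = 0.06199 K/W
R_gypsum plaster = L/(kA) = 0.095/(0.209×26.5) = 0.01715 K/W
R_outer film = 1/(h_o·A) = 1/(5.01×26.5) = 0.007532 K/W
R_total = 0.08668 K/W;  Q = ΔT/R_total = 85/0.08668 = 980.6 W
T_interface = T_inner − Q·ΣR(inner→interface) = 106 − 981×0.07915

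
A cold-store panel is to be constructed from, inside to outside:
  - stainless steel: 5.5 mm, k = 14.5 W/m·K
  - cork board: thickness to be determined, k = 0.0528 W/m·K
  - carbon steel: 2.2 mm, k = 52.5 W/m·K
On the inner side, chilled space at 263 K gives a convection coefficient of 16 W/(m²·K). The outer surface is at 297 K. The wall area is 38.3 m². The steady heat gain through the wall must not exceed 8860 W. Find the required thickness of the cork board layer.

L ≈ 4.44 mm

Using the resistance-network approach (series):
R_inner film = 1/(h_i·A) = 1/(16×38.3) = 0.001632 K/W
R_stainless steel = L/(kA) = 0.0055/(14.5×38.3) = 9.904×10^-6 K/W
R_carbon steel = L/(kA) = 0.0022/(52.5×38.3) = 1.094×10^-6 K/W
Sum of the known resistances R_other = 0.001643 K/W
Required total resistance R_tot = ΔT/Q_allow = 34/8860 = 0.003837 K/W
R_cork board = R_tot − R_other = 0.002195 K/W
L = R·k·A = 0.002195×0.0528×38.3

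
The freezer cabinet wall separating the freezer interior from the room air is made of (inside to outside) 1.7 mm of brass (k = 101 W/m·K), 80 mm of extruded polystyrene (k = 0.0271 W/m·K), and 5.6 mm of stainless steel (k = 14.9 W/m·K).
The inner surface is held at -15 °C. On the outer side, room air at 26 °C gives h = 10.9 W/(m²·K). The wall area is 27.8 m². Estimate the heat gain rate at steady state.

Model the wall as resistances in series:
R_brass = L/(kA) = 0.0017/(101×27.8) = 6.055×10^-7 K/W
R_extruded polystyrene = L/(kA) = 0.08/(0.0271×27.8) = 0.1062 K/W
R_stainless steel = L/(kA) = 0.0056/(14.9×27.8) = 1.352×10^-5 K/W
R_outer film = 1/(h_o·A) = 1/(10.9×27.8) = 0.0033 K/W
R_total = 0.1095 K/W
Q = ΔT / R_total = 41 / 0.1095

Q ≈ 374 W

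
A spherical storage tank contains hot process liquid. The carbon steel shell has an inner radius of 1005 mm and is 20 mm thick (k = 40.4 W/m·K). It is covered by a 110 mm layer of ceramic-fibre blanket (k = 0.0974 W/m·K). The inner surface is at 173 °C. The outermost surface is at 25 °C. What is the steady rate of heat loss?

Q ≈ 1910 W

Radial (spherical) resistances in series:
R_carbon steel shell = (1/1.005 − 1/1.025)/(4π×40.4) = 3.824×10^-5 K/W
R_ceramic-fibre blanket = (1/1.025 − 1/1.135)/(4π×0.0974) = 0.07725 K/W
R_total = 0.07729 K/W
Q = ΔT/R_total = 148/0.07729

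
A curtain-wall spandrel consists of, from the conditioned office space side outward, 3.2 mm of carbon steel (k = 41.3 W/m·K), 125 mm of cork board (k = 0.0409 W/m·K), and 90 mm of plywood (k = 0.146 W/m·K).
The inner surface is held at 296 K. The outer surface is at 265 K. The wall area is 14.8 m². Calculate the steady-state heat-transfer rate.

Thermal resistances in series:
R_carbon steel = L/(kA) = 0.0032/(41.3×14.8) = 5.235×10^-6 K/W
R_cork board = L/(kA) = 0.125/(0.0409×14.8) = 0.2065 K/W
R_plywood = L/(kA) = 0.09/(0.146×14.8) = 0.04165 K/W
R_total = 0.2482 K/W
Q = ΔT / R_total = 31 / 0.2482

Q ≈ 125 W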